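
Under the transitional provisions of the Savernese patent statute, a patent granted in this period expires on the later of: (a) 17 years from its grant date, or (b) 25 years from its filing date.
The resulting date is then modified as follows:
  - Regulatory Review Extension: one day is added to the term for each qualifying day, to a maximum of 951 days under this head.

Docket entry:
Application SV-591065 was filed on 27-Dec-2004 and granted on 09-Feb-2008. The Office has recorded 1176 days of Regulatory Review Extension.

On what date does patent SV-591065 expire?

2032-08-04

(a) grant + 17 years → 9 February 2025.
(b) filing + 25 years → 27 December 2029.
Later of the two: 27 December 2029.
Regulatory Review Extension: 1176 days claimed exceeds the 951-day cap, so +951 days → 4 August 2032.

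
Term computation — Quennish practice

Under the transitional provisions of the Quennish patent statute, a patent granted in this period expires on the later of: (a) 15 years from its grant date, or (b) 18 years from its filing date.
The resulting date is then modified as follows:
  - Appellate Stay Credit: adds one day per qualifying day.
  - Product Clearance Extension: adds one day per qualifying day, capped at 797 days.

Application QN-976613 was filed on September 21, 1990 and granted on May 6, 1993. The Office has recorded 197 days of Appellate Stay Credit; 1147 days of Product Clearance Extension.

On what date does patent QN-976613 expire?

June 12, 2011

(a) grant + 15 years → 6 May 2008.
(b) filing + 18 years → 21 September 2008.
Later of the two: 21 September 2008.
Appellate Stay Credit: +197 days → 6 April 2009.
Product Clearance Extension: 1147 days claimed exceeds the 797-day cap, so +797 days → 12 June 2011.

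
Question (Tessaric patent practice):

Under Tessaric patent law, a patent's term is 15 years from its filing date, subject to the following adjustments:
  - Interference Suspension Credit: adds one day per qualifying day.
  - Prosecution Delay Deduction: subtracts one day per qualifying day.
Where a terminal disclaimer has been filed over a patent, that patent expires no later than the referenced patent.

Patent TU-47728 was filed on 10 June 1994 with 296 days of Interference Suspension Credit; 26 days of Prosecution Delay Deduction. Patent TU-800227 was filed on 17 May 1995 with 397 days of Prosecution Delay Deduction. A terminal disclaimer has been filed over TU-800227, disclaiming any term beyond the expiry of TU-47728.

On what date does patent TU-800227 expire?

Natural term of TU-800227:
  Base: filing + 15 years → 17 May 2010.
  Prosecution Delay Deduction: −397 days → 15 April 2009.
Expiry of referenced patent TU-47728:
  Base: filing + 15 years → 10 June 2009.
  Interference Suspension Credit: +296 days → 2 April 2010.
  Prosecution Delay Deduction: −26 days → 7 March 2010.
Terminal disclaimer: TU-800227 expires on the earlier of 15 April 2009 and 7 March 2010.

2009-04-15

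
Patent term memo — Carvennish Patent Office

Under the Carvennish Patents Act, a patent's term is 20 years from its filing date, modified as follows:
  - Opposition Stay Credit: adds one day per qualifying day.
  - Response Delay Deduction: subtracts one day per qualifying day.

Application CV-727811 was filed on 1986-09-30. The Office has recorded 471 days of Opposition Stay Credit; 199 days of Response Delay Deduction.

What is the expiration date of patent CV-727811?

Base term: filing date + 20 years → 30 September 2006.
Opposition Stay Credit: +471 days → 14 January 2008.
Response Delay Deduction: −199 days → 29 June 2007.

2007-06-29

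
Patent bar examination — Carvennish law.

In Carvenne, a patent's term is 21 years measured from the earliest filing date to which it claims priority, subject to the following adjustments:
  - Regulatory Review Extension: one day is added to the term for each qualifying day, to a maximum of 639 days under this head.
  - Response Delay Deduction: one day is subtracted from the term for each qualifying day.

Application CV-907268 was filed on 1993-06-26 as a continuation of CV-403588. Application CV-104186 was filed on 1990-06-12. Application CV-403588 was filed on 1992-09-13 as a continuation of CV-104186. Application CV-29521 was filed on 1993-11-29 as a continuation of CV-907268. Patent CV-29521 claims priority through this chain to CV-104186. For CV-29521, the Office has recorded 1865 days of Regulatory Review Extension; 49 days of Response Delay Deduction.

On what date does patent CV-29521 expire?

2013-01-22

Earliest priority filing: 12 June 1990.
Base term: 12 June 1990 + 21 years → 12 June 2011.
Regulatory Review Extension: 1865 days claimed exceeds the 639-day cap, so +639 days → 12 March 2013.
Response Delay Deduction: −49 days → 22 January 2013.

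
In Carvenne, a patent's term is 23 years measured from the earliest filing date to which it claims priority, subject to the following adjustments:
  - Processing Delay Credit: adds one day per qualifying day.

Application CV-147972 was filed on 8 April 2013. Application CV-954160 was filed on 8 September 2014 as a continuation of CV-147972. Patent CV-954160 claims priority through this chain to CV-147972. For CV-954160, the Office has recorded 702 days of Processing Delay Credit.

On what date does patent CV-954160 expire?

Earliest priority filing: 8 April 2013.
Base term: 8 April 2013 + 23 years → 8 April 2036.
Processing Delay Credit: +702 days → 11 March 2038.

March 11, 2038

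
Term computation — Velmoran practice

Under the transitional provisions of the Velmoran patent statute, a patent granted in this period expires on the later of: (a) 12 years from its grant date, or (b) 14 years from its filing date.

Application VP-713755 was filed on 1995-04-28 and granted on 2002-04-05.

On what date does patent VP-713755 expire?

(a) grant + 12 years → 5 April 2014.
(b) filing + 14 years → 28 April 2009.
Later of the two: 5 April 2014.

April 5, 2014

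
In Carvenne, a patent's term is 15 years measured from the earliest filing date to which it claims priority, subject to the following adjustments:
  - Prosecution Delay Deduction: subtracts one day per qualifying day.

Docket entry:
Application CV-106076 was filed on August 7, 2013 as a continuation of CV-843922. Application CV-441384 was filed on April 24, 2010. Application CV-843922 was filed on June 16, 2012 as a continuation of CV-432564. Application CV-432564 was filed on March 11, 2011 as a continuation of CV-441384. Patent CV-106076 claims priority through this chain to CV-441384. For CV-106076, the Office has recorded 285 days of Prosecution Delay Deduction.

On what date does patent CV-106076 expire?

Earliest priority filing: 24 April 2010.
Base term: 24 April 2010 + 15 years → 24 April 2025.
Prosecution Delay Deduction: −285 days → 13 July 2024.

2024-07-13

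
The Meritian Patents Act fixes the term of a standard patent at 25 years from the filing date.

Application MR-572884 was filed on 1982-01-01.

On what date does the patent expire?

Filing date + 25 years → 1 January 2007.

2007-01-01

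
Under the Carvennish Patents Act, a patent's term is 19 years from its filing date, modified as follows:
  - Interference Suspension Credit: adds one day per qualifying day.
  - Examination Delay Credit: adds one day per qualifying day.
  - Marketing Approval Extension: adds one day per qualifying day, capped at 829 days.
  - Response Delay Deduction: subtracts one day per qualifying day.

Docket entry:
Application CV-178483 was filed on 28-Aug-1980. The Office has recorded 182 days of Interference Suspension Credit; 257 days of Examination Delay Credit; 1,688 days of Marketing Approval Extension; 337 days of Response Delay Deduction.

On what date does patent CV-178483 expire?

Base term: filing date + 19 years → 28 August 1999.
Interference Suspension Credit: +182 days → 26 February 2000.
Examination Delay Credit: +257 days → 9 November 2000.
Marketing Approval Extension: 1688 days claimed exceeds the 829-day cap, so +829 days → 16 February 2003.
Response Delay Deduction: −337 days → 16 March 2002.

March 16, 2002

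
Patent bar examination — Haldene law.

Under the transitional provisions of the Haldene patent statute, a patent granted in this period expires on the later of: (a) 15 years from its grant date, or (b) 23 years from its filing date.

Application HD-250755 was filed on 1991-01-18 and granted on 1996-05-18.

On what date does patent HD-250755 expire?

(a) grant + 15 years → 18 May 2011.
(b) filing + 23 years → 18 January 2014.
Later of the two: 18 January 2014.

2014-01-18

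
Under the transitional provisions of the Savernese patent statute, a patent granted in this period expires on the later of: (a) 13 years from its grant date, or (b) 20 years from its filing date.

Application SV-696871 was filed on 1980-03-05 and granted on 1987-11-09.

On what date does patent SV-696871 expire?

November 9, 2000

(a) grant + 13 years → 9 November 2000.
(b) filing + 20 years → 5 March 2000.
Later of the two: 9 November 2000.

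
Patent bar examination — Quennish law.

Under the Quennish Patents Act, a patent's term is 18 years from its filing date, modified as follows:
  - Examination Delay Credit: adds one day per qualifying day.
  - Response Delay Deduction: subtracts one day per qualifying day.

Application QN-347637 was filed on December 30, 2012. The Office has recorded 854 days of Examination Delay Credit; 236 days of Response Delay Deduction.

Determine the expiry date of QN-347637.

Base term: filing date + 18 years → 30 December 2030.
Examination Delay Credit: +854 days → 2 May 2033.
Response Delay Deduction: −236 days → 8 September 2032.

September 8, 2032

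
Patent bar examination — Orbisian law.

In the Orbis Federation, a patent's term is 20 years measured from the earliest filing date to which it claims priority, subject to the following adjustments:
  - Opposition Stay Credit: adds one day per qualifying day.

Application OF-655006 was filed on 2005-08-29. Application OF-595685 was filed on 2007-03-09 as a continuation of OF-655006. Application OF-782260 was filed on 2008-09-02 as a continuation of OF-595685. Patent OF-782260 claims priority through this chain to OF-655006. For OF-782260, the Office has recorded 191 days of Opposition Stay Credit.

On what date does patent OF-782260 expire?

2026-03-08

Earliest priority filing: 29 August 2005.
Base term: 29 August 2005 + 20 years → 29 August 2025.
Opposition Stay Credit: +191 days → 8 March 2026.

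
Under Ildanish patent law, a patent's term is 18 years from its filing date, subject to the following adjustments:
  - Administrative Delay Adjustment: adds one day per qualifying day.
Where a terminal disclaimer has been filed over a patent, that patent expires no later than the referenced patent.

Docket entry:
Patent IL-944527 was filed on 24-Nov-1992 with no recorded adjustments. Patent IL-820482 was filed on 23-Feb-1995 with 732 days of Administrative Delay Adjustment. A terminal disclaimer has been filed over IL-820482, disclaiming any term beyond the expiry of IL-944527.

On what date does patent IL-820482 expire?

November 24, 2010

Natural term of IL-820482:
  Base: filing + 18 years → 23 February 2013.
  Administrative Delay Adjustment: +732 days → 25 February 2015.
Expiry of referenced patent IL-944527:
  Base: filing + 18 years → 24 November 2010.
Terminal disclaimer: IL-820482 expires on the earlier of 25 February 2015 and 24 November 2010.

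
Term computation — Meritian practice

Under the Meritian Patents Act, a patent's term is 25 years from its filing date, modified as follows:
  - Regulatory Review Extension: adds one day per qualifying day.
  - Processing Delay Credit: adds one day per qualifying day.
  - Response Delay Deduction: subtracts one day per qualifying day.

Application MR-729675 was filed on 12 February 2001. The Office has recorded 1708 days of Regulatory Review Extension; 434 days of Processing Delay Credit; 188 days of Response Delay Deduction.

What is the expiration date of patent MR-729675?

Base term: filing date + 25 years → 12 February 2026.
Regulatory Review Extension: +1708 days → 17 October 2030.
Processing Delay Credit: +434 days → 25 December 2031.
Response Delay Deduction: −188 days → 20 June 2031.

2031-06-20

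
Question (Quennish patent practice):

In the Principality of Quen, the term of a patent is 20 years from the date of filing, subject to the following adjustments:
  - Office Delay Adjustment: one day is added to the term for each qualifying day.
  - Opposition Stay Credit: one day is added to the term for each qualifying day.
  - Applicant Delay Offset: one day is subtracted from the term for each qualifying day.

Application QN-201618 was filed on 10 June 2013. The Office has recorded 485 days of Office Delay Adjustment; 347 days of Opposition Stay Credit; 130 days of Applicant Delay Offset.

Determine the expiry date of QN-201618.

Base term: filing date + 20 years → 10 June 2033.
Office Delay Adjustment: +485 days → 8 October 2034.
Opposition Stay Credit: +347 days → 20 September 2035.
Applicant Delay Offset: −130 days → 13 May 2035.

2035-05-13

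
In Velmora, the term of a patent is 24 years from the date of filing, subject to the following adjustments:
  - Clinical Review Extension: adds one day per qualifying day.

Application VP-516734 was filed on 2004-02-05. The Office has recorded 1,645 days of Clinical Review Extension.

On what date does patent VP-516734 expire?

Base term: filing date + 24 years → 5 February 2028.
Clinical Review Extension: +1645 days → 7 August 2032.

2032-08-07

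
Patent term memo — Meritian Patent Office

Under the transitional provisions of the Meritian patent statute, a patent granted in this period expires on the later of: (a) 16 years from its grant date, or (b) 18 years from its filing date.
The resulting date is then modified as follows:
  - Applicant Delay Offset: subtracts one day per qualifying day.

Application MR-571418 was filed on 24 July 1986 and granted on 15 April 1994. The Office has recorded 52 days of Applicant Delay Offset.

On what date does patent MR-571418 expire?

2010-02-22

(a) grant + 16 years → 15 April 2010.
(b) filing + 18 years → 24 July 2004.
Later of the two: 15 April 2010.
Applicant Delay Offset: −52 days → 22 February 2010.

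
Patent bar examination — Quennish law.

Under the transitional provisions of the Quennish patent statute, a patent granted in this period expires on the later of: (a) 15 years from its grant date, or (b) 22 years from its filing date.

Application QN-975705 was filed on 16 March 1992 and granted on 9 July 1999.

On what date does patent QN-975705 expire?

(a) grant + 15 years → 9 July 2014.
(b) filing + 22 years → 16 March 2014.
Later of the two: 9 July 2014.

July 9, 2014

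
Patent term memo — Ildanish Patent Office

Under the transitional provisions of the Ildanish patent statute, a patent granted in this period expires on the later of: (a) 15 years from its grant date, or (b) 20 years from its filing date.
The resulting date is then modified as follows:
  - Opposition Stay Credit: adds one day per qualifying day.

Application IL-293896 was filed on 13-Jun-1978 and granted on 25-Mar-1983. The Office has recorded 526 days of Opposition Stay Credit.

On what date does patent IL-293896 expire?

(a) grant + 15 years → 25 March 1998.
(b) filing + 20 years → 13 June 1998.
Later of the two: 13 June 1998.
Opposition Stay Credit: +526 days → 21 November 1999.

November 21, 1999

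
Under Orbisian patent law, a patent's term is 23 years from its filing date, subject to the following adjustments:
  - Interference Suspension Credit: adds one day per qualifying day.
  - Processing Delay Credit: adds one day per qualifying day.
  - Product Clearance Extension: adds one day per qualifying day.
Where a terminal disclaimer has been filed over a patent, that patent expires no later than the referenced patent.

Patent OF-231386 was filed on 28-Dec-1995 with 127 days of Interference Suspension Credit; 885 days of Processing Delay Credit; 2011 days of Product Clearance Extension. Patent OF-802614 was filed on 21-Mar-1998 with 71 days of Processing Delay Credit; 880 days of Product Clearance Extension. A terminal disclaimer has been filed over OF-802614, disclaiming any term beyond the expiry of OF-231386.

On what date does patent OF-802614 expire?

2023-10-28

Natural term of OF-802614:
  Base: filing + 23 years → 21 March 2021.
  Processing Delay Credit: +71 days → 31 May 2021.
  Product Clearance Extension: +880 days → 28 October 2023.
Expiry of referenced patent OF-231386:
  Base: filing + 23 years → 28 December 2018.
  Interference Suspension Credit: +127 days → 4 May 2019.
  Processing Delay Credit: +885 days → 5 October 2021.
  Product Clearance Extension: +2011 days → 8 April 2027.
Terminal disclaimer: OF-802614 expires on the earlier of 28 October 2023 and 8 April 2027.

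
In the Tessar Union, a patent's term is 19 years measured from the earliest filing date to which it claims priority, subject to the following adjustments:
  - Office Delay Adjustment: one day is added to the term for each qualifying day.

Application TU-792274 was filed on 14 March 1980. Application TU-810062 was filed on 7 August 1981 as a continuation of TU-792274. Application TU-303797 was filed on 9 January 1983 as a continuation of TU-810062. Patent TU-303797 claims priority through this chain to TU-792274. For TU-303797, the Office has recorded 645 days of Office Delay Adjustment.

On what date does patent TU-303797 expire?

Earliest priority filing: 14 March 1980.
Base term: 14 March 1980 + 19 years → 14 March 1999.
Office Delay Adjustment: +645 days → 18 December 2000.

2000-12-18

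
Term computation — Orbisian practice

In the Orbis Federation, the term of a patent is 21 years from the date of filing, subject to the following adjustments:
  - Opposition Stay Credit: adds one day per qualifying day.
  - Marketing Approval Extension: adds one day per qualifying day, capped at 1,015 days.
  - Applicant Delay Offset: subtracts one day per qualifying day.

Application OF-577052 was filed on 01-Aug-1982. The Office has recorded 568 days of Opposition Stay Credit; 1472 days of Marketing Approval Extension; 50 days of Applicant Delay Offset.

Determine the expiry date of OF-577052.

2007-10-12

Base term: filing date + 21 years → 1 August 2003.
Opposition Stay Credit: +568 days → 19 February 2005.
Marketing Approval Extension: 1472 days claimed exceeds the 1015-day cap, so +1015 days → 1 December 2007.
Applicant Delay Offset: −50 days → 12 October 2007.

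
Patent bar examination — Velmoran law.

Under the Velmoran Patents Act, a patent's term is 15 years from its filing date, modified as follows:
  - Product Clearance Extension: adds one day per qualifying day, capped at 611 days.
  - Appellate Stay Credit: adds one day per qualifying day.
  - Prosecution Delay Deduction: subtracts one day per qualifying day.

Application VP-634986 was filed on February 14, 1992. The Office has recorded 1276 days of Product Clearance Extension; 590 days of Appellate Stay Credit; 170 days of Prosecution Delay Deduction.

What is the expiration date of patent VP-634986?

Base term: filing date + 15 years → 14 February 2007.
Product Clearance Extension: 1276 days claimed exceeds the 611-day cap, so +611 days → 17 October 2008.
Appellate Stay Credit: +590 days → 30 May 2010.
Prosecution Delay Deduction: −170 days → 11 December 2009.

December 11, 2009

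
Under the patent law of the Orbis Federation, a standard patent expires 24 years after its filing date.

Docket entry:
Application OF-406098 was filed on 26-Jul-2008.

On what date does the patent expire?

Filing date + 24 years → 26 July 2032.

July 26, 2032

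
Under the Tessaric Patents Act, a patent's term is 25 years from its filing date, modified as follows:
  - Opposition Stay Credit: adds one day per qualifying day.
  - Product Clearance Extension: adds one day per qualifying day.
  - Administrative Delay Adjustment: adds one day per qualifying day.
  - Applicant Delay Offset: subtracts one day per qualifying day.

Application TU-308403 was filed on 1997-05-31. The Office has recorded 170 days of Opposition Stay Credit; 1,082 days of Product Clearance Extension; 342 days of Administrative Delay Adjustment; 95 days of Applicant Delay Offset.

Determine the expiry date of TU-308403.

Base term: filing date + 25 years → 31 May 2022.
Opposition Stay Credit: +170 days → 17 November 2022.
Product Clearance Extension: +1082 days → 3 November 2025.
Administrative Delay Adjustment: +342 days → 11 October 2026.
Applicant Delay Offset: −95 days → 8 July 2026.

2026-07-08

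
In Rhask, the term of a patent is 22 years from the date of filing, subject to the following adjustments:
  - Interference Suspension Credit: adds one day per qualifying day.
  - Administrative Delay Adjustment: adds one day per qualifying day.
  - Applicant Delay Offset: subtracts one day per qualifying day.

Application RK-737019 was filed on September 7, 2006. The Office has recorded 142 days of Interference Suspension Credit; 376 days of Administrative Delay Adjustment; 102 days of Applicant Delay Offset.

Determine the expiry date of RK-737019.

Base term: filing date + 22 years → 7 September 2028.
Interference Suspension Credit: +142 days → 27 January 2029.
Administrative Delay Adjustment: +376 days → 7 February 2030.
Applicant Delay Offset: −102 days → 28 October 2029.

October 28, 2029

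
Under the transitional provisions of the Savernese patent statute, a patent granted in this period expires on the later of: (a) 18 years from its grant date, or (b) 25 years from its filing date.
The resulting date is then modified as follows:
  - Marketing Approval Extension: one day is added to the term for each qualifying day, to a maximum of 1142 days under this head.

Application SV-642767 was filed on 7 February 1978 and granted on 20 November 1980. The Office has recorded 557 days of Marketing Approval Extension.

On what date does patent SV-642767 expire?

(a) grant + 18 years → 20 November 1998.
(b) filing + 25 years → 7 February 2003.
Later of the two: 7 February 2003.
Marketing Approval Extension: 557 days (within the 1142-day cap) → +557 days → 17 August 2004.

2004-08-17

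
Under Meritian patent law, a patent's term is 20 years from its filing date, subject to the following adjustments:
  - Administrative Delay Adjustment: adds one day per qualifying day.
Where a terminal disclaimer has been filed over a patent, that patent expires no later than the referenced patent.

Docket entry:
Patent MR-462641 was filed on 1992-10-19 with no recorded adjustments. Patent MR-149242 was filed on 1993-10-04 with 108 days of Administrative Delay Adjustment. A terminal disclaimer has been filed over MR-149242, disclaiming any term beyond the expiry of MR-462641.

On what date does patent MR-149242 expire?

October 19, 2012

Natural term of MR-149242:
  Base: filing + 20 years → 4 October 2013.
  Administrative Delay Adjustment: +108 days → 20 January 2014.
Expiry of referenced patent MR-462641:
  Base: filing + 20 years → 19 October 2012.
Terminal disclaimer: MR-149242 expires on the earlier of 20 January 2014 and 19 October 2012.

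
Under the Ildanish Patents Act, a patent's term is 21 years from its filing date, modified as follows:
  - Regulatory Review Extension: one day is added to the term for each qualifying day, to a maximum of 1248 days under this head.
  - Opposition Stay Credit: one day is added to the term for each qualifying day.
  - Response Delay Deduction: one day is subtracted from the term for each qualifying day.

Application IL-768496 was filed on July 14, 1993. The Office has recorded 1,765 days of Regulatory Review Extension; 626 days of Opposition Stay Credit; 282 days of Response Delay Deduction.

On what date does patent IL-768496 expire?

November 22, 2018

Base term: filing date + 21 years → 14 July 2014.
Regulatory Review Extension: 1765 days claimed exceeds the 1248-day cap, so +1248 days → 13 December 2017.
Opposition Stay Credit: +626 days → 31 August 2019.
Response Delay Deduction: −282 days → 22 November 2018.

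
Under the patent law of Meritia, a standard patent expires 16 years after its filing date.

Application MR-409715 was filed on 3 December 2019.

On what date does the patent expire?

December 3, 2035

Filing date + 16 years → 3 December 2035.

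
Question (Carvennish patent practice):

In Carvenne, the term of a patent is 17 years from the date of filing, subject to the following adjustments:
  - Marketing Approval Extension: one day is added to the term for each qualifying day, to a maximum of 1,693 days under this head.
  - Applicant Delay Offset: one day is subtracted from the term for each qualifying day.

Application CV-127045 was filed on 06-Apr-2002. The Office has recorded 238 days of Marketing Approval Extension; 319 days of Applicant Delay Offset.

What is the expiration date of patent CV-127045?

January 15, 2019

Base term: filing date + 17 years → 6 April 2019.
Marketing Approval Extension: 238 days (within the 1693-day cap) → +238 days → 30 November 2019.
Applicant Delay Offset: −319 days → 15 January 2019.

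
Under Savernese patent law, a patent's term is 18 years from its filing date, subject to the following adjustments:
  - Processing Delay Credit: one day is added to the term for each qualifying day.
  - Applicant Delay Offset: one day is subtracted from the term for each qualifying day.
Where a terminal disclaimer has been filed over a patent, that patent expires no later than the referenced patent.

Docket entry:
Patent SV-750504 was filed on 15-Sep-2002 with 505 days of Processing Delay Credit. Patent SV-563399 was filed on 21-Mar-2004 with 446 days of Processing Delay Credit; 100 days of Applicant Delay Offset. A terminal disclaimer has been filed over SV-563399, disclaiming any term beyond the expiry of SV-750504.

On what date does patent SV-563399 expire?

February 2, 2022

Natural term of SV-563399:
  Base: filing + 18 years → 21 March 2022.
  Processing Delay Credit: +446 days → 10 June 2023.
  Applicant Delay Offset: −100 days → 2 March 2023.
Expiry of referenced patent SV-750504:
  Base: filing + 18 years → 15 September 2020.
  Processing Delay Credit: +505 days → 2 February 2022.
Terminal disclaimer: SV-563399 expires on the earlier of 2 March 2023 and 2 February 2022.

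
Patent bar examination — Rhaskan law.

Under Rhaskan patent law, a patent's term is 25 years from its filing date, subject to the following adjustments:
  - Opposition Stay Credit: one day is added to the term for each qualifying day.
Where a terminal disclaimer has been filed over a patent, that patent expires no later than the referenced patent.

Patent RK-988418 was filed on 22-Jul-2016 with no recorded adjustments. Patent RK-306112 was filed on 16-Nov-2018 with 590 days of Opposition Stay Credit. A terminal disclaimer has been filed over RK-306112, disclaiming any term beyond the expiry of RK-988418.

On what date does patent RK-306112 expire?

2041-07-22

Natural term of RK-306112:
  Base: filing + 25 years → 16 November 2043.
  Opposition Stay Credit: +590 days → 28 June 2045.
Expiry of referenced patent RK-988418:
  Base: filing + 25 years → 22 July 2041.
Terminal disclaimer: RK-306112 expires on the earlier of 28 June 2045 and 22 July 2041.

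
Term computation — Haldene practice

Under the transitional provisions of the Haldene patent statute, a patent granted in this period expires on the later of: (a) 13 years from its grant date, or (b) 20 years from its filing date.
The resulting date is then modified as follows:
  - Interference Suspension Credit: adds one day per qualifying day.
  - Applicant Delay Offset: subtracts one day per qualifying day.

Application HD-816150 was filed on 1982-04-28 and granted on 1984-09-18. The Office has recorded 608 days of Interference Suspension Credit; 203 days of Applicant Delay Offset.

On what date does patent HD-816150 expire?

2003-06-07

(a) grant + 13 years → 18 September 1997.
(b) filing + 20 years → 28 April 2002.
Later of the two: 28 April 2002.
Interference Suspension Credit: +608 days → 27 December 2003.
Applicant Delay Offset: −203 days → 7 June 2003.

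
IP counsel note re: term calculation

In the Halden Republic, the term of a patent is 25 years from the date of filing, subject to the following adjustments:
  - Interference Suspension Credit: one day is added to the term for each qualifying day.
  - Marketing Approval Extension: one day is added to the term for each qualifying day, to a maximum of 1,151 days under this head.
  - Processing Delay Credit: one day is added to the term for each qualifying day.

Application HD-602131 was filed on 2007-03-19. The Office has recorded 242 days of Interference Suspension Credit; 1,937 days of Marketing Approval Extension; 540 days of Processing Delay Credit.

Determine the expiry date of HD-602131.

2037-07-04

Base term: filing date + 25 years → 19 March 2032.
Interference Suspension Credit: +242 days → 16 November 2032.
Marketing Approval Extension: 1937 days claimed exceeds the 1151-day cap, so +1151 days → 11 January 2036.
Processing Delay Credit: +540 days → 4 July 2037.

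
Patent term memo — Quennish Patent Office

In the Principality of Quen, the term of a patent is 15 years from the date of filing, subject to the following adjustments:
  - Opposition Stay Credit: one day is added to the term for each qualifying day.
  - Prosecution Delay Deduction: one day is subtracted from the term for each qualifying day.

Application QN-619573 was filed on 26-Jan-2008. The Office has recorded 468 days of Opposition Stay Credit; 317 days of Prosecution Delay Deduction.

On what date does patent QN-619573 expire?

June 26, 2023

Base term: filing date + 15 years → 26 January 2023.
Opposition Stay Credit: +468 days → 8 May 2024.
Prosecution Delay Deduction: −317 days → 26 June 2023.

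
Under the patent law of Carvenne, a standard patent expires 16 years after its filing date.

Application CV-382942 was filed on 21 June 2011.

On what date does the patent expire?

Filing date + 16 years → 21 June 2027.

June 21, 2027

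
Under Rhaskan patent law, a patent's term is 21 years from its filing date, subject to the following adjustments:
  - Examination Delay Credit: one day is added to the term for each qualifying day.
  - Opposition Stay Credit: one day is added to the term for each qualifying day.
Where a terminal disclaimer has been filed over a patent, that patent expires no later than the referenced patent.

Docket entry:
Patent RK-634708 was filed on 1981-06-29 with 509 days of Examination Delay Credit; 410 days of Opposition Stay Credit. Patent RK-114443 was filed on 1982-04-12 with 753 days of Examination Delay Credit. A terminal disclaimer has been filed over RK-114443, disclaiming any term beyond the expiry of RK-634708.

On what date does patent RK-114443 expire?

2005-01-03

Natural term of RK-114443:
  Base: filing + 21 years → 12 April 2003.
  Examination Delay Credit: +753 days → 4 May 2005.
Expiry of referenced patent RK-634708:
  Base: filing + 21 years → 29 June 2002.
  Examination Delay Credit: +509 days → 20 November 2003.
  Opposition Stay Credit: +410 days → 3 January 2005.
Terminal disclaimer: RK-114443 expires on the earlier of 4 May 2005 and 3 January 2005.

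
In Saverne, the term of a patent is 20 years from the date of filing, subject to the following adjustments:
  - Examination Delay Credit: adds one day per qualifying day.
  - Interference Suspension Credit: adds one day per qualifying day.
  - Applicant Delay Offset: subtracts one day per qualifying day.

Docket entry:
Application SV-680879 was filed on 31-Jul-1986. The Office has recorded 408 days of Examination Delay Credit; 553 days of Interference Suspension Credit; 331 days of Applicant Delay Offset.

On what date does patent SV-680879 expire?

Base term: filing date + 20 years → 31 July 2006.
Examination Delay Credit: +408 days → 12 September 2007.
Interference Suspension Credit: +553 days → 18 March 2009.
Applicant Delay Offset: −331 days → 21 April 2008.

April 21, 2008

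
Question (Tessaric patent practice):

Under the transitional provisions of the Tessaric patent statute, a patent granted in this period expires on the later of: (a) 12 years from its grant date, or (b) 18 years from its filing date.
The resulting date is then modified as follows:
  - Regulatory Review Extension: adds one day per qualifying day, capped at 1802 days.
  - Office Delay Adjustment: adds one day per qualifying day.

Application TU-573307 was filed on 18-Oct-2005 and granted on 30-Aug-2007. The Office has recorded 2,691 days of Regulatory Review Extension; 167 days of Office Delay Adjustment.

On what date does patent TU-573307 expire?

March 9, 2029

(a) grant + 12 years → 30 August 2019.
(b) filing + 18 years → 18 October 2023.
Later of the two: 18 October 2023.
Regulatory Review Extension: 2691 days claimed exceeds the 1802-day cap, so +1802 days → 23 September 2028.
Office Delay Adjustment: +167 days → 9 March 2029.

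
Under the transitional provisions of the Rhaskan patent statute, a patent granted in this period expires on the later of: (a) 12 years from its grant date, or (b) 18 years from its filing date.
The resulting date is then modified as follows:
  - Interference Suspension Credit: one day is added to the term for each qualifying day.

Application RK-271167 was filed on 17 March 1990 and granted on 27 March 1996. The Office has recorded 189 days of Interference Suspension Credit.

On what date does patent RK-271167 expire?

2008-10-02

(a) grant + 12 years → 27 March 2008.
(b) filing + 18 years → 17 March 2008.
Later of the two: 27 March 2008.
Interference Suspension Credit: +189 days → 2 October 2008.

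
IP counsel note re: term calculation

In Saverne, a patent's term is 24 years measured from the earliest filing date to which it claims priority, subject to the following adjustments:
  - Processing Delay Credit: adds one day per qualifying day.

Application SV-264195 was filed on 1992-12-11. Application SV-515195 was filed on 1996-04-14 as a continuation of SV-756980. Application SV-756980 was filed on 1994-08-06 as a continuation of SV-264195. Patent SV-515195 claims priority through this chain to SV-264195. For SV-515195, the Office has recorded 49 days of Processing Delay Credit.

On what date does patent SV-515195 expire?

2017-01-29

Earliest priority filing: 11 December 1992.
Base term: 11 December 1992 + 24 years → 11 December 2016.
Processing Delay Credit: +49 days → 29 January 2017.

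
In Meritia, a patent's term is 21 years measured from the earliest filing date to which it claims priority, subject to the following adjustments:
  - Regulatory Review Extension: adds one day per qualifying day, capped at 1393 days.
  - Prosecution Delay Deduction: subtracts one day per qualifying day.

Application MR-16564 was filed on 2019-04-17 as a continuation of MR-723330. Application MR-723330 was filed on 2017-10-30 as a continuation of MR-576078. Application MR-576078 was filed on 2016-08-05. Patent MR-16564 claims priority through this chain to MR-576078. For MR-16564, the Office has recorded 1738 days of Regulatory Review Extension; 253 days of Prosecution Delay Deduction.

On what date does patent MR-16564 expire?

2040-09-18

Earliest priority filing: 5 August 2016.
Base term: 5 August 2016 + 21 years → 5 August 2037.
Regulatory Review Extension: 1738 days claimed exceeds the 1393-day cap, so +1393 days → 29 May 2041.
Prosecution Delay Deduction: −253 days → 18 September 2040.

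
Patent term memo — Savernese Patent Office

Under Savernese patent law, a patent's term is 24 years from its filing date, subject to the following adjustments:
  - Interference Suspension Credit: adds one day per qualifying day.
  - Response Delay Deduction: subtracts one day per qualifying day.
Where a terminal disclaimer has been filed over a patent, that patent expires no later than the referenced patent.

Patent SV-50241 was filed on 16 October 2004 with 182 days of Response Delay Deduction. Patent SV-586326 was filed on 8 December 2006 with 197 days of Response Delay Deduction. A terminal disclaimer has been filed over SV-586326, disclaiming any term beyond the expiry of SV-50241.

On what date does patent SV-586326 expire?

Natural term of SV-586326:
  Base: filing + 24 years → 8 December 2030.
  Response Delay Deduction: −197 days → 25 May 2030.
Expiry of referenced patent SV-50241:
  Base: filing + 24 years → 16 October 2028.
  Response Delay Deduction: −182 days → 17 April 2028.
Terminal disclaimer: SV-586326 expires on the earlier of 25 May 2030 and 17 April 2028.

2028-04-17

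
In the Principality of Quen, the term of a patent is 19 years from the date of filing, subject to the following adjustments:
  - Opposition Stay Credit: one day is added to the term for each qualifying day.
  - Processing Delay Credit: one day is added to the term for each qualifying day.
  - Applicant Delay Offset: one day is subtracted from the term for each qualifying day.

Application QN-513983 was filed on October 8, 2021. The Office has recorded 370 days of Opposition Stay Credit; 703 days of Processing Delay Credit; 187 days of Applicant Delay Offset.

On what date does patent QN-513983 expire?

Base term: filing date + 19 years → 8 October 2040.
Opposition Stay Credit: +370 days → 13 October 2041.
Processing Delay Credit: +703 days → 16 September 2043.
Applicant Delay Offset: −187 days → 13 March 2043.

March 13, 2043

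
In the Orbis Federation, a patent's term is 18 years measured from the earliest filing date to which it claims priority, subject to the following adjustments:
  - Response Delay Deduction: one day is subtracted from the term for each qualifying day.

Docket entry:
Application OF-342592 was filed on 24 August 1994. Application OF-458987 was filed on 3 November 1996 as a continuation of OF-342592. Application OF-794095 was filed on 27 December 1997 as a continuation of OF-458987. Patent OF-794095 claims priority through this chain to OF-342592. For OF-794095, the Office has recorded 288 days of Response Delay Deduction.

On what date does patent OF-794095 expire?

Earliest priority filing: 24 August 1994.
Base term: 24 August 1994 + 18 years → 24 August 2012.
Response Delay Deduction: −288 days → 10 November 2011.

November 10, 2011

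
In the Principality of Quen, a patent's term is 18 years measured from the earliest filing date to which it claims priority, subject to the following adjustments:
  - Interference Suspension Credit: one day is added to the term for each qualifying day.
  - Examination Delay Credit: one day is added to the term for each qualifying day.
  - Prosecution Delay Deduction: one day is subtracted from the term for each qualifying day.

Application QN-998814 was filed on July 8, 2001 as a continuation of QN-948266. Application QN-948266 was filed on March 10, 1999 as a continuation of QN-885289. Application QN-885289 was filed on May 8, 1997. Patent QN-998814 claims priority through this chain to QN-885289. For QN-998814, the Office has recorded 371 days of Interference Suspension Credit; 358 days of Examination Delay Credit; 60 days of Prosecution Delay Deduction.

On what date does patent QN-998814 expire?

March 7, 2017

Earliest priority filing: 8 May 1997.
Base term: 8 May 1997 + 18 years → 8 May 2015.
Interference Suspension Credit: +371 days → 13 May 2016.
Examination Delay Credit: +358 days → 6 May 2017.
Prosecution Delay Deduction: −60 days → 7 March 2017.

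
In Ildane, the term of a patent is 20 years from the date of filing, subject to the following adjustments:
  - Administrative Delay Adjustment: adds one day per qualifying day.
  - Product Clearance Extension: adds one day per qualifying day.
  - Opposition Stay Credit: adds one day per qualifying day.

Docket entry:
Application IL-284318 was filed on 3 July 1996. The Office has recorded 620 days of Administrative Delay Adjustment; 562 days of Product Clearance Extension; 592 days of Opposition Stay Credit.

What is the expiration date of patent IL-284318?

Base term: filing date + 20 years → 3 July 2016.
Administrative Delay Adjustment: +620 days → 15 March 2018.
Product Clearance Extension: +562 days → 28 September 2019.
Opposition Stay Credit: +592 days → 12 May 2021.

2021-05-12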